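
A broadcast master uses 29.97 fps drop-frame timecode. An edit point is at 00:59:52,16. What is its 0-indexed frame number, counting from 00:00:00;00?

107668

Complete 10-minute blocks: 5, each 17982 frames → 89910.
Remaining 9 whole minutes in the current block: 1800 + 8 × 1798 = 16184 frames.
Within the current minute: 52 × 30 + 16 − 2 = 1574 (labels ;00/;01 skipped at this minute). Total = 89910 + 16184 + 1574 = 107668.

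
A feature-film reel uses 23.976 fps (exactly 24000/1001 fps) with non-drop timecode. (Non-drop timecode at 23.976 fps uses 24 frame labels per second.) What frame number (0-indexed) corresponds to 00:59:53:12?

Total seconds to the label: (0 × 3600 + 59 × 60 + 53) = 3593.
Frame index = 3593 × 24 + 12 = 86244.

frame 86244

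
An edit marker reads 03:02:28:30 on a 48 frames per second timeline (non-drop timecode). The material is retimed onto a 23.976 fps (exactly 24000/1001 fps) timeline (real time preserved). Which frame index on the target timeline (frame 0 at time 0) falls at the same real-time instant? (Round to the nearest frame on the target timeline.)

frame 262504

Source frame index: (3×3600 + 2×60 + 28) × 48 + 30 = 525534.
Real time: 525534 / (48) = 87589/8 s.
Target frame: (87589/8) × (24000/1001) = 262767000/1001 ≈ 262504.496 → 262504.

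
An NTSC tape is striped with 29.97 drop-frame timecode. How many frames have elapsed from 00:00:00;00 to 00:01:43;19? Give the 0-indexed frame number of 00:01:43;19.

Complete 10-minute blocks: 0, each 17982 frames → 0.
Remaining 1 whole minute in the current block: 1800 + 0 × 1798 = 1800 frames.
Within the current minute: 43 × 30 + 19 − 2 = 1307 (labels ;00/;01 skipped at this minute). Total = 0 + 1800 + 1307 = 3107.

3107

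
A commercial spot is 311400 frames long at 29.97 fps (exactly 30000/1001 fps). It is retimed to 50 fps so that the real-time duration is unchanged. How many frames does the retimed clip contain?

519519 frames

Target frames = source frames × (target rate / source rate) = 311400 × (50)/(30000/1001) = 311400 × 1001/600 = 519519.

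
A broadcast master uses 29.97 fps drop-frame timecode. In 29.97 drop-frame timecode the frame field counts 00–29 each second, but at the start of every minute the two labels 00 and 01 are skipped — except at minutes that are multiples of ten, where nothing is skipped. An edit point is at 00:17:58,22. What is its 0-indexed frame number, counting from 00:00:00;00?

32330

As if non-drop at 30 labels/s: (0 × 3600 + 17 × 60 + 58) × 30 + 22 = 32362.
Minute boundaries passed: 17; those not divisible by 10: 17 − 1 = 16; dropped labels = 2 × 16 = 32.
Actual frame index = 32362 − 32 = 32330.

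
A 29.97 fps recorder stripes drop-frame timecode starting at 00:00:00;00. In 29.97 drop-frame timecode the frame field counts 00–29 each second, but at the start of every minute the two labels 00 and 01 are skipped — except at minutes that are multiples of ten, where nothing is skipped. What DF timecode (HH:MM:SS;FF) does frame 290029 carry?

Ten DF minutes hold 17982 frames, so frame 290029 lies in block 16 (frames 287712–305693) with 2317 frames into that block.
The block's first minute is 1800 frames and the rest 1798 each; 2317 frames reaches minute 1, so 16 × 18 + 1 × 2 = 290 labels have been skipped so far.
Adding those back, label number 290029 + 290 = 290319 at 30 labels/s is 9677 s + 9 f = 2 h 41 min 17 s frame 9, i.e. 02:41:17;09.

02:41:17;09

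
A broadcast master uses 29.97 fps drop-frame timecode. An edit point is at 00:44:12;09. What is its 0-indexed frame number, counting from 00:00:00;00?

79489

Complete 10-minute blocks: 4, each 17982 frames → 71928.
Remaining 4 whole minutes in the current block: 1800 + 3 × 1798 = 7194 frames.
Within the current minute: 12 × 30 + 9 − 2 = 367 (labels ;00/;01 skipped at this minute). Total = 71928 + 7194 + 367 = 79489.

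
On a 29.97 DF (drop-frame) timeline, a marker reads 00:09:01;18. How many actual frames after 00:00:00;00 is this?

16230

Complete 10-minute blocks: 0, each 17982 frames → 0.
Remaining 9 whole minutes in the current block: 1800 + 8 × 1798 = 16184 frames.
Within the current minute: 1 × 30 + 18 − 2 = 46 (labels ;00/;01 skipped at this minute). Total = 0 + 16184 + 46 = 16230.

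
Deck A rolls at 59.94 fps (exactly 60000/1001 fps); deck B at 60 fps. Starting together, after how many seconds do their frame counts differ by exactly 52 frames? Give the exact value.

The gap grows by |60 − 60000/1001| = 60/1001 frames per second.
Time for a 52-frame gap: 52 ÷ (60/1001) = 13013/15 s.

13013/15 seconds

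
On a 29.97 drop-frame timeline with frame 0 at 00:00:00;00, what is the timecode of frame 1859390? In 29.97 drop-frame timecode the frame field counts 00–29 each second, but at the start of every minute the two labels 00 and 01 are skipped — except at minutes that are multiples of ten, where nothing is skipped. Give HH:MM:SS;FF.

17:14:01;22

Ten DF minutes hold 17982 frames, so frame 1859390 lies in block 103 (frames 1852146–1870127) with 7244 frames into that block.
The block's first minute is 1800 frames and the rest 1798 each; 7244 frames reaches minute 4, so 103 × 18 + 4 × 2 = 1862 labels have been skipped so far.
Adding those back, label number 1859390 + 1862 = 1861252 at 30 labels/s is 62041 s + 22 f = 17 h 14 min 1 s frame 22, i.e. 17:14:01;22.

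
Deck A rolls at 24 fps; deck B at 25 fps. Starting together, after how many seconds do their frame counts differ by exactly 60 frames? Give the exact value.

60 seconds

The gap grows by |25 − 24| = 1 frame per second.
Time for a 60-frame gap: 60 ÷ (1) = 60 s.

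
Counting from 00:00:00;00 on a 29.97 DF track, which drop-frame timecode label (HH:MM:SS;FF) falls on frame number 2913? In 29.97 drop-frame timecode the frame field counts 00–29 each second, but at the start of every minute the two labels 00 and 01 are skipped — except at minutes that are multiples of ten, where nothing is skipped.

Ten DF minutes hold 17982 frames, so frame 2913 lies in block 0 (frames 0–17981) with 2913 frames into that block.
The block's first minute is 1800 frames and the rest 1798 each; 2913 frames reaches minute 1, so 0 × 18 + 1 × 2 = 2 labels have been skipped so far.
Adding those back, label number 2913 + 2 = 2915 at 30 labels/s is 97 s + 5 f = 0 h 1 min 37 s frame 5, i.e. 00:01:37;05.

00:01:37;05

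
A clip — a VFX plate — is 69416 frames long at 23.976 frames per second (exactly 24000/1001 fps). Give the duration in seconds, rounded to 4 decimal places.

Running time = 69416 × 1001/24000 = 8685677/3000 s ≈ 2895.2257 s.

2895.2257 seconds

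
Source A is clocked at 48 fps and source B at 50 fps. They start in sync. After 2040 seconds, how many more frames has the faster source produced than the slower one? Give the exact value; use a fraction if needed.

4080 frames

A emits 48 × 2040 = 97920 frames; B emits 50 × 2040 = 102000.
Difference = 4080 frames; B is ahead of A.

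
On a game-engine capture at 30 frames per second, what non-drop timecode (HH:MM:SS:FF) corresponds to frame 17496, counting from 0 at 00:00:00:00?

17496 ÷ 30 = 583 full seconds, remainder 6 frames.
583 s = 0 h 9 min 43 s.
Timecode: 00:09:43:06.

00:09:43:06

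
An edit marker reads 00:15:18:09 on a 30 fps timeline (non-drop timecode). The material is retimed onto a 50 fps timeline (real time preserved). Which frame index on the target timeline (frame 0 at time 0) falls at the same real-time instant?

Source frame index: (0×3600 + 15×60 + 18) × 30 + 9 = 27549.
Real time: 27549 / (30) = 9183/10 s.
Target frame: (9183/10) × (50) = 45915.

frame 45915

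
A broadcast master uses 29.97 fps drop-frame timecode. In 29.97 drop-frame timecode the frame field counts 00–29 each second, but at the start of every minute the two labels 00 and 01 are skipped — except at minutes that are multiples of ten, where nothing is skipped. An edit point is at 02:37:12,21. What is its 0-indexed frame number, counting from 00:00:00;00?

Complete 10-minute blocks: 15, each 17982 frames → 269730.
Remaining 7 whole minutes in the current block: 1800 + 6 × 1798 = 12588 frames.
Within the current minute: 12 × 30 + 21 − 2 = 379 (labels ;00/;01 skipped at this minute). Total = 269730 + 12588 + 379 = 282697.

282697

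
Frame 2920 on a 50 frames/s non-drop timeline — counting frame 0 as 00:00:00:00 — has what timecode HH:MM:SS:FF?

2920 ÷ 50 = 58 full seconds, remainder 20 frames.
58 s = 0 h 0 min 58 s.
Timecode: 00:00:58:20.

00:00:58:20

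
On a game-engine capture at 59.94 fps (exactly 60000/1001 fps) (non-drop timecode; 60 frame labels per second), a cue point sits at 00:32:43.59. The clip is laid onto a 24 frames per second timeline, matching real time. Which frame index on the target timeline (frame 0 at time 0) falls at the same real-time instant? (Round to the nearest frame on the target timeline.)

frame 47183

Source frame index: (0×3600 + 32×60 + 43) × 60 + 59 = 117839.
Real time: 117839 / (60000/1001) = 117956839/60000 s.
Target frame: (117956839/60000) × (24) = 117956839/2500 ≈ 47182.736 → 47183.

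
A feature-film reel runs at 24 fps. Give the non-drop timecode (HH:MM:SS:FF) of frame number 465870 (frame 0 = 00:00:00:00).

465870 ÷ 24 = 19411 full seconds, remainder 6 frames.
19411 s = 5 h 23 min 31 s.
Timecode: 05:23:31:06.

05:23:31:06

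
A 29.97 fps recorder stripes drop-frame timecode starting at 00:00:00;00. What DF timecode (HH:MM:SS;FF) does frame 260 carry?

00:00:08;20

Ten DF minutes hold 17982 frames, so frame 260 lies in block 0 (frames 0–17981) with 260 frames into that block.
The block's first minute is 1800 frames and the rest 1798 each; 260 frames reaches minute 0, so 0 × 18 + 0 × 2 = 0 labels have been skipped so far.
Adding those back, label number 260 + 0 = 260 at 30 labels/s is 8 s + 20 f = 0 h 0 min 8 s frame 20, i.e. 00:00:08;20.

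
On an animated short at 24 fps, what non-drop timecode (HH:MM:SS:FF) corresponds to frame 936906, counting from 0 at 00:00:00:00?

10:50:37:18

936906 ÷ 24 = 39037 full seconds, remainder 18 frames.
39037 s = 10 h 50 min 37 s.
Timecode: 10:50:37:18.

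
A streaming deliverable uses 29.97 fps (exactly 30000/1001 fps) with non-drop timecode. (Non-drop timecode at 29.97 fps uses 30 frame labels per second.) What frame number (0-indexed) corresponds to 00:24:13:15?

Total seconds to the label: (0 × 3600 + 24 × 60 + 13) = 1453.
Frame index = 1453 × 30 + 15 = 43605.

frame 43605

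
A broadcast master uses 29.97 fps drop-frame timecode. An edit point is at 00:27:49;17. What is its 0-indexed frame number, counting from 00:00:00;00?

50037

Complete 10-minute blocks: 2, each 17982 frames → 35964.
Remaining 7 whole minutes in the current block: 1800 + 6 × 1798 = 12588 frames.
Within the current minute: 49 × 30 + 17 − 2 = 1485 (labels ;00/;01 skipped at this minute). Total = 35964 + 12588 + 1485 = 50037.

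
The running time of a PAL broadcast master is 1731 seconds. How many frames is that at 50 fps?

Frames = 1731 × 50 = 86550.

86550 frames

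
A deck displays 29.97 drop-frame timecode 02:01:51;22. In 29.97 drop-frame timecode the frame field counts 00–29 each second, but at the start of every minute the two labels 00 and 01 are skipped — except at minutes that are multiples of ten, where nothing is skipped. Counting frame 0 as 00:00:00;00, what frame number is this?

219134

Complete 10-minute blocks: 12, each 17982 frames → 215784.
Remaining 1 whole minute in the current block: 1800 + 0 × 1798 = 1800 frames.
Within the current minute: 51 × 30 + 22 − 2 = 1550 (labels ;00/;01 skipped at this minute). Total = 215784 + 1800 + 1550 = 219134.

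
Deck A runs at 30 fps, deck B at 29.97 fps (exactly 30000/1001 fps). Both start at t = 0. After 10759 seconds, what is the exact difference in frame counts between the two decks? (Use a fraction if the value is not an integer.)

A emits 30 × 10759 = 322770 frames; B emits 30000/1001 × 10759 = 46110000/143.
Difference = 46110/143 frames (≈ 322.4476); B is behind A.

46110/143 frames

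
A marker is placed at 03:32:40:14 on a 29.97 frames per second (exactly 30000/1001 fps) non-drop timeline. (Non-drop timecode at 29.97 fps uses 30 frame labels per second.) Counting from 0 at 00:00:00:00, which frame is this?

Total seconds to the label: (3 × 3600 + 32 × 60 + 40) = 12760.
Frame index = 12760 × 30 + 14 = 382814.

frame 382814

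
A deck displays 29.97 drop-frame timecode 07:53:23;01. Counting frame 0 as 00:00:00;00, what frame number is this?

851239

Complete 10-minute blocks: 47, each 17982 frames → 845154.
Remaining 3 whole minutes in the current block: 1800 + 2 × 1798 = 5396 frames.
Within the current minute: 23 × 30 + 1 − 2 = 689 (labels ;00/;01 skipped at this minute). Total = 845154 + 5396 + 689 = 851239.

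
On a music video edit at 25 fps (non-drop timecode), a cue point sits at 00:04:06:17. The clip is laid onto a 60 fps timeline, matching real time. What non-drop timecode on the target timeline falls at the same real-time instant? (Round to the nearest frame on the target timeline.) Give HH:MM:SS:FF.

Source frame index: (0×3600 + 4×60 + 6) × 25 + 17 = 6167.
Real time: 6167 / (25) = 6167/25 s.
Target frame: (6167/25) × (60) = 74004/5 ≈ 14800.800 → 14801.
At 60 labels/s: frame 14801 → 00:04:06:41.

00:04:06:41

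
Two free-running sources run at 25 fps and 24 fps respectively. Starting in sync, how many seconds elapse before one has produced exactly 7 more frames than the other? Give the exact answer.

7 seconds

The gap grows by |24 − 25| = 1 frame per second.
Time for a 7-frame gap: 7 ÷ (1) = 7 s.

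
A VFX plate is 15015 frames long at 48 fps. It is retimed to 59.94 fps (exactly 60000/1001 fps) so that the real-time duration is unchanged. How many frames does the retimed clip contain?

Target frames = source frames × (target rate / source rate) = 15015 × (60000/1001)/(48) = 15015 × 1250/1001 = 18750.

18750 frames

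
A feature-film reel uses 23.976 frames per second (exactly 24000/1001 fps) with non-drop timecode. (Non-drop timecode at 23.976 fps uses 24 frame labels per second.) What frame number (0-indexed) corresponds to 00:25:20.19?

Total seconds to the label: (0 × 3600 + 25 × 60 + 20) = 1520.
Frame index = 1520 × 24 + 19 = 36499.

frame 36499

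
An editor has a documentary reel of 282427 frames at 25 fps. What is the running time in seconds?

11297.08 seconds

Running time = 282427 / (25) = 11297.08 s.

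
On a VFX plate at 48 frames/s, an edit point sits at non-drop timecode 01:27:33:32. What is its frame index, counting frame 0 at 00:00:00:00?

frame 252176

Total seconds to the label: (1 × 3600 + 27 × 60 + 33) = 5253.
Frame index = 5253 × 48 + 32 = 252176.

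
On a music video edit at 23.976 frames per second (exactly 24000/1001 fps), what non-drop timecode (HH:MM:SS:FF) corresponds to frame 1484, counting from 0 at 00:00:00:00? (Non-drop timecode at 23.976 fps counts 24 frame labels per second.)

1484 ÷ 24 = 61 full seconds, remainder 20 frames.
61 s = 0 h 1 min 1 s.
Timecode: 00:01:01:20.

00:01:01:20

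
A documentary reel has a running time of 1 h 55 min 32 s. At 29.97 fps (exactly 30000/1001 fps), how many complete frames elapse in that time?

1 h 55 min 32 s = 6932 s.
Frames = 6932 × 30000/1001 = 207960000/1001 ≈ 207752.2478.
Complete frames: 207752.

207752 frames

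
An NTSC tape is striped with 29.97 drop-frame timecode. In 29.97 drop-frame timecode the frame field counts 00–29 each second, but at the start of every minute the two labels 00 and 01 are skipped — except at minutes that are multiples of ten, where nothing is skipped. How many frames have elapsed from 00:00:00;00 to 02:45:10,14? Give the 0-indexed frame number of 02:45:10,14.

As if non-drop at 30 labels/s: (2 × 3600 + 45 × 60 + 10) × 30 + 14 = 297314.
Minute boundaries passed: 165; those not divisible by 10: 165 − 16 = 149; dropped labels = 2 × 149 = 298.
Actual frame index = 297314 − 298 = 297016.

297016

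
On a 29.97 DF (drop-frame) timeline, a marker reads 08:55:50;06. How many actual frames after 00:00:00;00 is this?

Complete 10-minute blocks: 53, each 17982 frames → 953046.
Remaining 5 whole minutes in the current block: 1800 + 4 × 1798 = 8992 frames.
Within the current minute: 50 × 30 + 6 − 2 = 1504 (labels ;00/;01 skipped at this minute). Total = 953046 + 8992 + 1504 = 963542.

963542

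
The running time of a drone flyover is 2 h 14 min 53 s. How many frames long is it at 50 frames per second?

404650 frames

2 h 14 min 53 s = 8093 s.
Frames = 8093 × 50 = 404650.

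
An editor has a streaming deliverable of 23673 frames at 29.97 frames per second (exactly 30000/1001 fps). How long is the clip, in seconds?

Running time = 23673 / (30000/1001) = 789.8891 s.

789.8891 seconds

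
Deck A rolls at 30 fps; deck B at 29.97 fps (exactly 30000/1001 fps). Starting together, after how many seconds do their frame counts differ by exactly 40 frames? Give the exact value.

The gap grows by |30000/1001 − 30| = 30/1001 frames per second.
Time for a 40-frame gap: 40 ÷ (30/1001) = 4004/3 s.

4004/3 seconds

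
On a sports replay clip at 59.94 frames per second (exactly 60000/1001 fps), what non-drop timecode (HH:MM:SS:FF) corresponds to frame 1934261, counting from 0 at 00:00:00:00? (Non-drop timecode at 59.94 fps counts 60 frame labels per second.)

08:57:17:41

1934261 ÷ 60 = 32237 full seconds, remainder 41 frames.
32237 s = 8 h 57 min 17 s.
Timecode: 08:57:17:41.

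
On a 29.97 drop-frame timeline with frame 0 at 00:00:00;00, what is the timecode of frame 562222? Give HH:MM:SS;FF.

05:12:39;14

Ten DF minutes hold 17982 frames, so frame 562222 lies in block 31 (frames 557442–575423) with 4780 frames into that block.
The block's first minute is 1800 frames and the rest 1798 each; 4780 frames reaches minute 2, so 31 × 18 + 2 × 2 = 562 labels have been skipped so far.
Adding those back, label number 562222 + 562 = 562784 at 30 labels/s is 18759 s + 14 f = 5 h 12 min 39 s frame 14, i.e. 05:12:39;14.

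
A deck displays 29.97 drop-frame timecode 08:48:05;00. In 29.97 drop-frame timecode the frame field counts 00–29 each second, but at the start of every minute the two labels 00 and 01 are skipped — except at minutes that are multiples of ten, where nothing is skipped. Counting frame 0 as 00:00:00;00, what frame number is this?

949598

Complete 10-minute blocks: 52, each 17982 frames → 935064.
Remaining 8 whole minutes in the current block: 1800 + 7 × 1798 = 14386 frames.
Within the current minute: 5 × 30 + 0 − 2 = 148 (labels ;00/;01 skipped at this minute). Total = 935064 + 14386 + 148 = 949598.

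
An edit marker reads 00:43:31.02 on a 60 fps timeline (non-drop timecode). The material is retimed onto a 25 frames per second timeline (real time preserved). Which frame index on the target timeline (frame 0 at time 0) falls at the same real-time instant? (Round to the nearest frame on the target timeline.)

Source frame index: (0×3600 + 43×60 + 31) × 60 + 2 = 156662.
Real time: 156662 / (60) = 78331/30 s.
Target frame: (78331/30) × (25) = 391655/6 ≈ 65275.833 → 65276.

frame 65276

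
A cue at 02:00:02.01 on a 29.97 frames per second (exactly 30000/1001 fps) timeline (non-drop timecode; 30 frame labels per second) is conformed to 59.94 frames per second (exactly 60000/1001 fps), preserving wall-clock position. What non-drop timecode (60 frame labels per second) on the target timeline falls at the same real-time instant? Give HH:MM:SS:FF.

02:00:02:02

Source frame index: (2×3600 + 0×60 + 2) × 30 + 1 = 216061.
Real time: 216061 / (30000/1001) = 216277061/30000 s.
Target frame: (216277061/30000) × (60000/1001) = 432122.
At 60 labels/s: frame 432122 → 02:00:02:02.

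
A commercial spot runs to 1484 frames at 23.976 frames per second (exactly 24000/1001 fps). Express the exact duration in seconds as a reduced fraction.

371371/6000 seconds

Running time = 1484 ÷ (24000/1001) = 1484 × 1001/24000 = 371371/6000 s.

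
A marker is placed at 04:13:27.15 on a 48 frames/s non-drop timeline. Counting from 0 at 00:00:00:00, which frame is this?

729951

Total seconds to the label: (4 × 3600 + 13 × 60 + 27) = 15207.
Frame index = 15207 × 48 + 15 = 729951.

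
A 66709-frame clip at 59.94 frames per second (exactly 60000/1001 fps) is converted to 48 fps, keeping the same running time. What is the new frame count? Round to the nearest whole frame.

53421 frames

Frames at target rate = 66709 × (48) / (60000/1001) = 66775709/1250 ≈ 53420.567.
Nearest whole frame: 53421.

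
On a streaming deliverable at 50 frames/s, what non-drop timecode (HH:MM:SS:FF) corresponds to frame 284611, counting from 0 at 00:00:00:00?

284611 ÷ 50 = 5692 full seconds, remainder 11 frames.
5692 s = 1 h 34 min 52 s.
Timecode: 01:34:52:11.

01:34:52:11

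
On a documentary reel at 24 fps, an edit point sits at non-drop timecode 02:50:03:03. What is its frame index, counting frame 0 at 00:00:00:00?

Total seconds to the label: (2 × 3600 + 50 × 60 + 3) = 10203.
Frame index = 10203 × 24 + 3 = 244875.

frame 244875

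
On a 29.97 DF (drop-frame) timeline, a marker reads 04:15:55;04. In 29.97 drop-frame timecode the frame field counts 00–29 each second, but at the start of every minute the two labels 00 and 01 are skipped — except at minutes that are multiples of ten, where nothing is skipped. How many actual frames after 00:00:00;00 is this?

460194

As if non-drop at 30 labels/s: (4 × 3600 + 15 × 60 + 55) × 30 + 4 = 460654.
Minute boundaries passed: 255; those not divisible by 10: 255 − 25 = 230; dropped labels = 2 × 230 = 460.
Actual frame index = 460654 − 460 = 460194.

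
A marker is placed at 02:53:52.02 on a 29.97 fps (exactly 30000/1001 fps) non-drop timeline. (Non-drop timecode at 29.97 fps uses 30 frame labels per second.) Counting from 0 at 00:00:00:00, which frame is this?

Total seconds to the label: (2 × 3600 + 53 × 60 + 52) = 10432.
Frame index = 10432 × 30 + 2 = 312962.

frame 312962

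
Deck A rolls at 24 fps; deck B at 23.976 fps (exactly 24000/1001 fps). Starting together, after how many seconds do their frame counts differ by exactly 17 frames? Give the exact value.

17017/24 seconds

The gap grows by |24000/1001 − 24| = 24/1001 frames per second.
Time for a 17-frame gap: 17 ÷ (24/1001) = 17017/24 s.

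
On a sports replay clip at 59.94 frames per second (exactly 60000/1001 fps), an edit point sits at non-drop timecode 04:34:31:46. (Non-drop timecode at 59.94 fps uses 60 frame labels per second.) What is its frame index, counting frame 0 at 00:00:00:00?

988306

Total seconds to the label: (4 × 3600 + 34 × 60 + 31) = 16471.
Frame index = 16471 × 60 + 46 = 988306.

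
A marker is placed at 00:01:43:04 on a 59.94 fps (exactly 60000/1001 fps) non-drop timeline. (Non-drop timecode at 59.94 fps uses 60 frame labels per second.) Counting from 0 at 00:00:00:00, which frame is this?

Total seconds to the label: (0 × 3600 + 1 × 60 + 43) = 103.
Frame index = 103 × 60 + 4 = 6184.

frame 6184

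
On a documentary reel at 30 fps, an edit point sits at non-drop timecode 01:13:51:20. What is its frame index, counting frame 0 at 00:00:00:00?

Total seconds to the label: (1 × 3600 + 13 × 60 + 51) = 4431.
Frame index = 4431 × 30 + 20 = 132950.

132950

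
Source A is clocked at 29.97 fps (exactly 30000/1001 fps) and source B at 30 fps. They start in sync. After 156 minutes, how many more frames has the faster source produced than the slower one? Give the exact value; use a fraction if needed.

156 min = 9360 s.
A emits 30000/1001 × 9360 = 21600000/77 frames; B emits 30 × 9360 = 280800.
Difference = 21600/77 frames (≈ 280.5195); B is ahead of A.

21600/77 frames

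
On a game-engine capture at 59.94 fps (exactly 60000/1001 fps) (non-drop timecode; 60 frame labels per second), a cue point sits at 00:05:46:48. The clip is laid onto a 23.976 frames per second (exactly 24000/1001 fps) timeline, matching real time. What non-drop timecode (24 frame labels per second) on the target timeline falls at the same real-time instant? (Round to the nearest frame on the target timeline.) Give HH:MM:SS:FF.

00:05:46:19

Source frame index: (0×3600 + 5×60 + 46) × 60 + 48 = 20808.
Real time: 20808 / (60000/1001) = 867867/2500 s.
Target frame: (867867/2500) × (24000/1001) = 41616/5 ≈ 8323.200 → 8323.
At 24 labels/s: frame 8323 → 00:05:46:19.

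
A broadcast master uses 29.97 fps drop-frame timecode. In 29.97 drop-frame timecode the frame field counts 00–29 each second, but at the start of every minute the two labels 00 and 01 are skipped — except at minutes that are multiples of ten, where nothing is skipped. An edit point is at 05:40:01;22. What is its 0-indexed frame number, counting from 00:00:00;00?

As if non-drop at 30 labels/s: (5 × 3600 + 40 × 60 + 1) × 30 + 22 = 612052.
Minute boundaries passed: 340; those not divisible by 10: 340 − 34 = 306; dropped labels = 2 × 306 = 612.
Actual frame index = 612052 − 612 = 611440.

611440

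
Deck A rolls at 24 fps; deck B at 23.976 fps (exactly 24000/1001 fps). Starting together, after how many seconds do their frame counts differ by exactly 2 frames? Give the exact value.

1001/12 seconds

The gap grows by |24000/1001 − 24| = 24/1001 frames per second.
Time for a 2-frame gap: 2 ÷ (24/1001) = 1001/12 s.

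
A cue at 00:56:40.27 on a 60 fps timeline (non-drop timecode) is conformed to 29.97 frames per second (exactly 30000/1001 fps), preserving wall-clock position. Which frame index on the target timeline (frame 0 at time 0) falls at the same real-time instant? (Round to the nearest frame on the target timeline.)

Source frame index: (0×3600 + 56×60 + 40) × 60 + 27 = 204027.
Real time: 204027 / (60) = 68009/20 s.
Target frame: (68009/20) × (30000/1001) = 102013500/1001 ≈ 101911.588 → 101912.

frame 101912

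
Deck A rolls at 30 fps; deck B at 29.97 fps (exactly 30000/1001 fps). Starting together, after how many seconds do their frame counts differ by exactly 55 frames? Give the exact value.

The gap grows by |30000/1001 − 30| = 30/1001 frames per second.
Time for a 55-frame gap: 55 ÷ (30/1001) = 11011/6 s.

11011/6 seconds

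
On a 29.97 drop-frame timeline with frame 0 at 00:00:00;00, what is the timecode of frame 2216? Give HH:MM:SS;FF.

00:01:13;28

Each 10-minute DF block holds 10 × 60 × 30 − 9 × 2 = 17982 frames. 2216 ÷ 17982 → 0 full blocks, remainder 2216.
Within the partial block the first minute is 1800 frames and each further minute 1798, so 1 further minute boundary passed. Total skipped labels = 18 × 0 + 2 × 1 = 2.
Non-drop label index = 2216 + 2 = 2218; at 30 labels/s that is 00:01:13:28, i.e. DF 00:01:13;28.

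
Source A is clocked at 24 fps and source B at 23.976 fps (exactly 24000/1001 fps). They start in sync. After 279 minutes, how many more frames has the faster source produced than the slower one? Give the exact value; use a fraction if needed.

279 min = 16740 s.
A emits 24 × 16740 = 401760 frames; B emits 24000/1001 × 16740 = 401760000/1001.
Difference = 401760/1001 frames (≈ 401.3586); B is behind A.

401760/1001 frames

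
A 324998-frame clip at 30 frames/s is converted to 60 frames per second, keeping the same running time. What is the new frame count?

649996 frames

Target frames = source frames × (target rate / source rate) = 324998 × (60)/(30) = 324998 × 2 = 649996.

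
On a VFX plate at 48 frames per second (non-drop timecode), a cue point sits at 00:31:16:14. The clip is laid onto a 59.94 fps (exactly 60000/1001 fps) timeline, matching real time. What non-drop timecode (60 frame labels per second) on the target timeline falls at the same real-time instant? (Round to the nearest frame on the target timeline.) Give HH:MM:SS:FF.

00:31:14:25

Source frame index: (0×3600 + 31×60 + 16) × 48 + 14 = 90062.
Real time: 90062 / (48) = 45031/24 s.
Target frame: (45031/24) × (60000/1001) = 16082500/143 ≈ 112465.035 → 112465.
At 60 labels/s: frame 112465 → 00:31:14:25.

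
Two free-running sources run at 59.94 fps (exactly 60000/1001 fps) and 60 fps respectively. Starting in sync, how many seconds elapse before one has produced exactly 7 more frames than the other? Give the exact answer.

7007/60 seconds

The gap grows by |60 − 60000/1001| = 60/1001 frames per second.
Time for a 7-frame gap: 7 ÷ (60/1001) = 7007/60 s.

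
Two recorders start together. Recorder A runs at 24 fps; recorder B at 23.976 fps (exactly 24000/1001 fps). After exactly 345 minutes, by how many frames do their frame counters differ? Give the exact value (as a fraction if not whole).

496800/1001 frames

345 min = 20700 s.
A emits 24 × 20700 = 496800 frames; B emits 24000/1001 × 20700 = 496800000/1001.
Difference = 496800/1001 frames (≈ 496.3037); B is behind A.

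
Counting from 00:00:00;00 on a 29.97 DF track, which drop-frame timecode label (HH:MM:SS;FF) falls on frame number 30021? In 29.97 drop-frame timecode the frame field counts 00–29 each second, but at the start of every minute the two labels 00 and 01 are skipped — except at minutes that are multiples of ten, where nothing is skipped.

00:16:41;21

Ten DF minutes hold 17982 frames, so frame 30021 lies in block 1 (frames 17982–35963) with 12039 frames into that block.
The block's first minute is 1800 frames and the rest 1798 each; 12039 frames reaches minute 6, so 1 × 18 + 6 × 2 = 30 labels have been skipped so far.
Adding those back, label number 30021 + 30 = 30051 at 30 labels/s is 1001 s + 21 f = 0 h 16 min 41 s frame 21, i.e. 00:16:41;21.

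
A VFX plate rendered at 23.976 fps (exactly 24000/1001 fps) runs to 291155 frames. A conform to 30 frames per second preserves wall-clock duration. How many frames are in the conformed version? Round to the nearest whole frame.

364308 frames

Frames at target rate = 291155 × (30) / (24000/1001) = 58289231/160 ≈ 364307.694.
Nearest whole frame: 364308.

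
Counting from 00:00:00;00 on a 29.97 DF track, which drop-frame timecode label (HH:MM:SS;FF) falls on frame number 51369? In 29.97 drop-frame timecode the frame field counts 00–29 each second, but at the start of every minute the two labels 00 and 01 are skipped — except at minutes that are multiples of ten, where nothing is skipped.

Ten DF minutes hold 17982 frames, so frame 51369 lies in block 2 (frames 35964–53945) with 15405 frames into that block.
The block's first minute is 1800 frames and the rest 1798 each; 15405 frames reaches minute 8, so 2 × 18 + 8 × 2 = 52 labels have been skipped so far.
Adding those back, label number 51369 + 52 = 51421 at 30 labels/s is 1714 s + 1 f = 0 h 28 min 34 s frame 1, i.e. 00:28:34;01.

00:28:34;01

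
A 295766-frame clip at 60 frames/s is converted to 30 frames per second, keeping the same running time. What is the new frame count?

147883 frames

Target frames = source frames × (target rate / source rate) = 295766 × (30)/(60) = 295766 × 1/2 = 147883.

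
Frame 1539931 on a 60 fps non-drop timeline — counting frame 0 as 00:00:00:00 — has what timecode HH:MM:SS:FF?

1539931 ÷ 60 = 25665 full seconds, remainder 31 frames.
25665 s = 7 h 7 min 45 s.
Timecode: 07:07:45:31.

07:07:45:31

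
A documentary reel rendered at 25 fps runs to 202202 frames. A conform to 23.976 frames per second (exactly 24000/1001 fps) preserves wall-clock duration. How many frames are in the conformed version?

193920 frames

Target frames = source frames × (target rate / source rate) = 202202 × (24000/1001)/(25) = 202202 × 960/1001 = 193920.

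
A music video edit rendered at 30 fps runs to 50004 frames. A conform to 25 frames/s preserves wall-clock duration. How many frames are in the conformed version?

41670 frames

Target frames = source frames × (target rate / source rate) = 50004 × (25)/(30) = 50004 × 5/6 = 41670.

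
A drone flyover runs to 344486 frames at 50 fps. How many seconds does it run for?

Running time = 344486 / (50) = 6889.72 s.

6889.72 seconds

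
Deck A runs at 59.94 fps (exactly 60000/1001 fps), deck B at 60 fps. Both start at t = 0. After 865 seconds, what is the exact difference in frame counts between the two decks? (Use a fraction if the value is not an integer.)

51900/1001 frames

A emits 60000/1001 × 865 = 51900000/1001 frames; B emits 60 × 865 = 51900.
Difference = 51900/1001 frames (≈ 51.8482); B is ahead of A.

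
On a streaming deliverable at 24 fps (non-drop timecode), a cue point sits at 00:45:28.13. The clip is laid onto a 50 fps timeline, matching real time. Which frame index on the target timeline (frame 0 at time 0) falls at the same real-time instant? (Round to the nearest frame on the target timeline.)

Source frame index: (0×3600 + 45×60 + 28) × 24 + 13 = 65485.
Real time: 65485 / (24) = 65485/24 s.
Target frame: (65485/24) × (50) = 1637125/12 ≈ 136427.083 → 136427.

frame 136427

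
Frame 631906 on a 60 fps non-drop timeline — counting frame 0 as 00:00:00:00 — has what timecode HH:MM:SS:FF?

02:55:31:46

631906 ÷ 60 = 10531 full seconds, remainder 46 frames.
10531 s = 2 h 55 min 31 s.
Timecode: 02:55:31:46.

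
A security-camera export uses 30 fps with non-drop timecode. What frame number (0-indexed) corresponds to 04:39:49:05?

503675

Total seconds to the label: (4 × 3600 + 39 × 60 + 49) = 16789.
Frame index = 16789 × 30 + 5 = 503675.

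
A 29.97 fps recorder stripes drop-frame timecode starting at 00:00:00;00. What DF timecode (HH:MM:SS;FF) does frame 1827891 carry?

Each 10-minute DF block holds 10 × 60 × 30 − 9 × 2 = 17982 frames. 1827891 ÷ 17982 → 101 full blocks, remainder 11709.
Within the partial block the first minute is 1800 frames and each further minute 1798, so 6 further minute boundaries passed. Total skipped labels = 18 × 101 + 2 × 6 = 1830.
Non-drop label index = 1827891 + 1830 = 1829721; at 30 labels/s that is 16:56:30:21, i.e. DF 16:56:30;21.

16:56:30;21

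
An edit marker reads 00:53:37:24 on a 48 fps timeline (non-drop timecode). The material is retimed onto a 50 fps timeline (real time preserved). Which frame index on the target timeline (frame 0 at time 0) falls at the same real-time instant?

Source frame index: (0×3600 + 53×60 + 37) × 48 + 24 = 154440.
Real time: 154440 / (48) = 6435/2 s.
Target frame: (6435/2) × (50) = 160875.

frame 160875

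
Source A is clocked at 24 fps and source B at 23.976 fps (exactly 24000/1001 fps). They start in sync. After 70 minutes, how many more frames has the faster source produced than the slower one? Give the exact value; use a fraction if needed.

14400/143 frames

70 min = 4200 s.
A emits 24 × 4200 = 100800 frames; B emits 24000/1001 × 4200 = 14400000/143.
Difference = 14400/143 frames (≈ 100.6993); B is behind A.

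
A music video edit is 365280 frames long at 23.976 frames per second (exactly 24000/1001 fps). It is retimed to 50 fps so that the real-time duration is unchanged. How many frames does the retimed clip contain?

761761 frames

Target frames = source frames × (target rate / source rate) = 365280 × (50)/(24000/1001) = 365280 × 1001/480 = 761761.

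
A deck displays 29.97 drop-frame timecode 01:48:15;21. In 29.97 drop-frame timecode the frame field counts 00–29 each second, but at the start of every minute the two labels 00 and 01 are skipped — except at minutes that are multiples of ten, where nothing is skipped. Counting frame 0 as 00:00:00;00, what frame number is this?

194675

Complete 10-minute blocks: 10, each 17982 frames → 179820.
Remaining 8 whole minutes in the current block: 1800 + 7 × 1798 = 14386 frames.
Within the current minute: 15 × 30 + 21 − 2 = 469 (labels ;00/;01 skipped at this minute). Total = 179820 + 14386 + 469 = 194675.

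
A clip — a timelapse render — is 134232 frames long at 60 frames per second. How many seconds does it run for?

Running time = 134232 / (60) = 2237.2 s.

2237.2 seconds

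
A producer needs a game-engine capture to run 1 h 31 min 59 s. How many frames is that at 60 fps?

1 h 31 min 59 s = 5519 s.
Frames = 5519 × 60 = 331140.

331140 frames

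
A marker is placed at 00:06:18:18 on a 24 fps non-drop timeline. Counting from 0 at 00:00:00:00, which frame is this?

9090

Total seconds to the label: (0 × 3600 + 6 × 60 + 18) = 378.
Frame index = 378 × 24 + 18 = 9090.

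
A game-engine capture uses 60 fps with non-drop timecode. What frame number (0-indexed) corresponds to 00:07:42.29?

27749

Total seconds to the label: (0 × 3600 + 7 × 60 + 42) = 462.
Frame index = 462 × 60 + 29 = 27749.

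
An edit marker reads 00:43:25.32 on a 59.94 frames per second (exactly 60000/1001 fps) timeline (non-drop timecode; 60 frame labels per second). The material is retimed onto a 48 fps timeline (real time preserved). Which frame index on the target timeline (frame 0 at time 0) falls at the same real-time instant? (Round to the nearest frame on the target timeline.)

frame 125191

Source frame index: (0×3600 + 43×60 + 25) × 60 + 32 = 156332.
Real time: 156332 / (60000/1001) = 39122083/15000 s.
Target frame: (39122083/15000) × (48) = 78244166/625 ≈ 125190.666 → 125191.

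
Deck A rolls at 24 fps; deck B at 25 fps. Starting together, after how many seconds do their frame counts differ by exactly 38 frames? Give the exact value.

The gap grows by |25 − 24| = 1 frame per second.
Time for a 38-frame gap: 38 ÷ (1) = 38 s.

38 seconds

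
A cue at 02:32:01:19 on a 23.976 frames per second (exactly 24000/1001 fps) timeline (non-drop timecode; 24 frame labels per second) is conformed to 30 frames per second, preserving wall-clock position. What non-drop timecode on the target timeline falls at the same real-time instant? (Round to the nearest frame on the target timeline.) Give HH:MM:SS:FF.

02:32:10:27

Source frame index: (2×3600 + 32×60 + 1) × 24 + 19 = 218923.
Real time: 218923 / (24000/1001) = 219141923/24000 s.
Target frame: (219141923/24000) × (30) = 219141923/800 ≈ 273927.404 → 273927.
At 30 labels/s: frame 273927 → 02:32:10:27.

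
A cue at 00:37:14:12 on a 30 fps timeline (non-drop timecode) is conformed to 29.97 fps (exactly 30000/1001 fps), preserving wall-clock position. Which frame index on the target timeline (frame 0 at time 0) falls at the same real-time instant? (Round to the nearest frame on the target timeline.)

Source frame index: (0×3600 + 37×60 + 14) × 30 + 12 = 67032.
Real time: 67032 / (30) = 11172/5 s.
Target frame: (11172/5) × (30000/1001) = 9576000/143 ≈ 66965.035 → 66965.

frame 66965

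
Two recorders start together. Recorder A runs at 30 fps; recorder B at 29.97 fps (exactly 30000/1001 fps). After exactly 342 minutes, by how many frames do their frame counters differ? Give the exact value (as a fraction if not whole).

615600/1001 frames

342 min = 20520 s.
A emits 30 × 20520 = 615600 frames; B emits 30000/1001 × 20520 = 615600000/1001.
Difference = 615600/1001 frames (≈ 614.9850); B is behind A.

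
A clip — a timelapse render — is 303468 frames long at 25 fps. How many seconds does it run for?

12138.72 seconds

Running time = 303468 / (25) = 12138.72 s.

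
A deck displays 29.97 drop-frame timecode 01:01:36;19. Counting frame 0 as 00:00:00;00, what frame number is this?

110789

Complete 10-minute blocks: 6, each 17982 frames → 107892.
Remaining 1 whole minute in the current block: 1800 + 0 × 1798 = 1800 frames.
Within the current minute: 36 × 30 + 19 − 2 = 1097 (labels ;00/;01 skipped at this minute). Total = 107892 + 1800 + 1097 = 110789.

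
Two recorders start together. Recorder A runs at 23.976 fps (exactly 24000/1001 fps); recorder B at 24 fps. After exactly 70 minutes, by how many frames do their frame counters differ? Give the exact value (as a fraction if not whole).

14400/143 frames

70 min = 4200 s.
A emits 24000/1001 × 4200 = 14400000/143 frames; B emits 24 × 4200 = 100800.
Difference = 14400/143 frames (≈ 100.6993); B is ahead of A.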